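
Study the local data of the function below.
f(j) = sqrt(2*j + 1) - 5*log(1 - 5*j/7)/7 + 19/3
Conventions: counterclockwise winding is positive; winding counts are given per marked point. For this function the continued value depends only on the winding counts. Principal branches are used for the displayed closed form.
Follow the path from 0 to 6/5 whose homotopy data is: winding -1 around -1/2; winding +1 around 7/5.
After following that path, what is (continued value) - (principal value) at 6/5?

Continued minus principal equals (-(2/5)*sqrt(85)) - ((10/7)*pi)*i.

The rational part is single-valued and drops out of the difference; each branch term changes only by its own monodromy.
(-5/7)*log(1 - j/(7/5)): each positive loop around 7/5 adds 2*pi*i to the log, so winding +1 contributes (-5/7)*(1)*2*pi*i = -(10/7)*pi*i.
(1)*sqrt(1 - j/(-1/2)): winding -1 is odd, the square root flips sign, contributing -2*(1)*sqrt(1 - (6/5)/(-1/2)) = -2*(1)*sqrt(17/5) = -(2/5)*sqrt(85).
Summing the contributions at j = 6/5 gives (-(2/5)*sqrt(85)) - ((10/7)*pi)*i.


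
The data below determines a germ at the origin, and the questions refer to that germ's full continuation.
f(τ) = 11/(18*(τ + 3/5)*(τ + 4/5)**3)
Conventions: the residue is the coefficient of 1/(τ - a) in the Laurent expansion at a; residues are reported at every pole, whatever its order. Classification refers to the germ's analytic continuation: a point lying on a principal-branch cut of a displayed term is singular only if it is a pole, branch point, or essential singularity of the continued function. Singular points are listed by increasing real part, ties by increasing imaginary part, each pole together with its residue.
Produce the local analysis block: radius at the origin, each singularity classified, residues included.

Radius of convergence at 0: 3/5.
At -4/5: a pole of order 3; residue -1375/18.
At -3/5: a pole of order 1; residue 1375/18.

Denominator factor (τ + 4/5)^3: pole of order 3 at -4/5, modulus 4/5.
Denominator factor (τ + 3/5): pole of order 1 at -3/5, modulus 3/5.
The radius of convergence is the smallest modulus among the singular points: 3/5.
At the order-3 pole -4/5 set g(τ) = (τ - (-4/5))^3*f(τ) = 11/(18*(τ + 3/5)).
Order-3 pole: residue = g''(a)/2; g''(-4/5) = -1375/9, so the residue is -1375/18.
At the order-1 pole -3/5 set g(τ) = (τ - (-3/5))*f(τ) = 11/(18*(τ + 4/5)**3).
Simple pole: residue = g(a) at a = -3/5, which is 1375/18.
List the singular points by increasing real part (a conjugate pair: the negative imaginary part first).


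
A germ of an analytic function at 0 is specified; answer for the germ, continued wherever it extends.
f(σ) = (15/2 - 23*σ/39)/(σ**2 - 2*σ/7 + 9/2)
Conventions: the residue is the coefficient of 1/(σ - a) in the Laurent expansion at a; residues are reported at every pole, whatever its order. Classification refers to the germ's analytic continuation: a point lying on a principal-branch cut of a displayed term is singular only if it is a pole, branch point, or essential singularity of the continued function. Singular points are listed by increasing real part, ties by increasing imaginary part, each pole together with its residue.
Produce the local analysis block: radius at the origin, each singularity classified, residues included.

Denominator factor (σ**2 - 2*σ/7 + 9/2): discriminant -878/49, complex-conjugate roots (1/7) + ((1/14)*sqrt(878))*i and (1/7) - ((1/14)*sqrt(878))*i; poles of order 1, moduli (3/2)*sqrt(2) and (3/2)*sqrt(2).
The radius of convergence is the smallest modulus among the singular points: (3/2)*sqrt(2).
The factor σ**2 - 2*σ/7 + 9/2 splits as (σ - a)(σ - a') with a = (1/7) - ((1/14)*sqrt(878))*i, a' = (1/7) + ((1/14)*sqrt(878))*i. At the order-1 pole a set g(σ) = (σ - a)*f(σ) = [15/2 - 23*σ/39] / (σ - a').
Simple pole: residue = g(a) at a = (1/7) - ((1/14)*sqrt(878))*i, which is (-23/78) + ((4049/68484)*sqrt(878))*i.
The factor σ**2 - 2*σ/7 + 9/2 splits as (σ - a)(σ - a') with a = (1/7) + ((1/14)*sqrt(878))*i, a' = (1/7) - ((1/14)*sqrt(878))*i. At the order-1 pole a set g(σ) = (σ - a)*f(σ) = [15/2 - 23*σ/39] / (σ - a').
Simple pole: residue = g(a) at a = (1/7) + ((1/14)*sqrt(878))*i, which is (-23/78) - ((4049/68484)*sqrt(878))*i.
List the singular points by increasing real part (a conjugate pair: the negative imaginary part first).

Radius of convergence at 0: (3/2)*sqrt(2).
At (1/7) - ((1/14)*sqrt(878))*i: a pole of order 1; residue (-23/78) + ((4049/68484)*sqrt(878))*i.
At (1/7) + ((1/14)*sqrt(878))*i: a pole of order 1; residue (-23/78) - ((4049/68484)*sqrt(878))*i.


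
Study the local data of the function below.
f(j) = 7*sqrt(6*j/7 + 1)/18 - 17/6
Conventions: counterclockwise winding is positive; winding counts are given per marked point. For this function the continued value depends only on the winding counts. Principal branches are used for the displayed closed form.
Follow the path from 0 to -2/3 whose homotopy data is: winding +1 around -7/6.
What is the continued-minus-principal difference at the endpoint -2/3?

Continued minus principal equals -(1/9)*sqrt(21).

The rational part is single-valued and drops out of the difference; each branch term changes only by its own monodromy.
(7/18)*sqrt(1 - j/(-7/6)): winding +1 is odd, the square root flips sign, contributing -2*(7/18)*sqrt(1 - (-2/3)/(-7/6)) = -2*(7/18)*sqrt(3/7) = -(1/9)*sqrt(21).
Summing the contributions at j = -2/3 gives -(1/9)*sqrt(21).


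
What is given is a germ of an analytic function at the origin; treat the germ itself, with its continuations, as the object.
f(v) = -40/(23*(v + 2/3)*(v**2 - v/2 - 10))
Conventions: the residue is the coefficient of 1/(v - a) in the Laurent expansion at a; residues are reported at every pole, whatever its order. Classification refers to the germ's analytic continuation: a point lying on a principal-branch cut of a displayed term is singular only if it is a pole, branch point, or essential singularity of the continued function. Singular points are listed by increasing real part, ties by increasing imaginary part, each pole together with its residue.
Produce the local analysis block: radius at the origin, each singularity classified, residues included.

Denominator factor (v + 2/3): pole of order 1 at -2/3, modulus 2/3.
Denominator factor (v**2 - v/2 - 10): discriminant 161/4, real irrational roots 1/4 + (1/4)*sqrt(161) and 1/4 - (1/4)*sqrt(161); poles of order 1, moduli 1/4 + (1/4)*sqrt(161) and -1/4 + (1/4)*sqrt(161).
The radius of convergence is the smallest modulus among the singular points: 2/3.
The factor v**2 - v/2 - 10 splits as (v - a)(v - a') with a = 1/4 - (1/4)*sqrt(161), a' = 1/4 + (1/4)*sqrt(161). At the order-1 pole a set g(v) = (v - a)*f(v) = [-40/(23*(v + 2/3))] / (v - a').
Simple pole: residue = g(a) at a = 1/4 - (1/4)*sqrt(161), which is -180/1909 - (660/307349)*sqrt(161).
At the order-1 pole -2/3 set g(v) = (v - (-2/3))*f(v) = -40/(23*(v**2 - v/2 - 10)).
Simple pole: residue = g(a) at a = -2/3, which is 360/1909.
The factor v**2 - v/2 - 10 splits as (v - a)(v - a') with a = 1/4 + (1/4)*sqrt(161), a' = 1/4 - (1/4)*sqrt(161). At the order-1 pole a set g(v) = (v - a)*f(v) = [-40/(23*(v + 2/3))] / (v - a').
Simple pole: residue = g(a) at a = 1/4 + (1/4)*sqrt(161), which is -180/1909 + (660/307349)*sqrt(161).
List the singular points by increasing real part (a conjugate pair: the negative imaginary part first).

Radius of convergence at 0: 2/3.
At 1/4 - (1/4)*sqrt(161): a pole of order 1; residue -180/1909 - (660/307349)*sqrt(161).
At -2/3: a pole of order 1; residue 360/1909.
At 1/4 + (1/4)*sqrt(161): a pole of order 1; residue -180/1909 + (660/307349)*sqrt(161).


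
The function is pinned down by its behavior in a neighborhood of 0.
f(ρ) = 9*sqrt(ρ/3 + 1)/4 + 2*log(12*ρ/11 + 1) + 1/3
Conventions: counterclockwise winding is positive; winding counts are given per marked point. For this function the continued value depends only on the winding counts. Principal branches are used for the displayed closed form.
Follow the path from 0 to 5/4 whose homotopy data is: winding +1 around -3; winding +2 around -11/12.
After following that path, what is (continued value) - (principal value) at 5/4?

The rational part is single-valued and drops out of the difference; each branch term changes only by its own monodromy.
(2)*log(1 - ρ/(-11/12)): each positive loop around -11/12 adds 2*pi*i to the log, so winding +2 contributes (2)*(2)*2*pi*i = (8)*pi*i.
(9/4)*sqrt(1 - ρ/(-3)): winding +1 is odd, the square root flips sign, contributing -2*(9/4)*sqrt(1 - (5/4)/(-3)) = -2*(9/4)*sqrt(17/12) = -(3/4)*sqrt(51).
Summing the contributions at ρ = 5/4 gives (-(3/4)*sqrt(51)) + ((8)*pi)*i.

Continued minus principal equals (-(3/4)*sqrt(51)) + ((8)*pi)*i.


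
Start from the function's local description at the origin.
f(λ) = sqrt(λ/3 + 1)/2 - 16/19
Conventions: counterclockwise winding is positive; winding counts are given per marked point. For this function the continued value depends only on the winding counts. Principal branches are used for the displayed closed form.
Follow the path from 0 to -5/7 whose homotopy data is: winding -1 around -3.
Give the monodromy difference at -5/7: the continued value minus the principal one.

The rational part is single-valued and drops out of the difference; each branch term changes only by its own monodromy.
(1/2)*sqrt(1 - λ/(-3)): winding -1 is odd, the square root flips sign, contributing -2*(1/2)*sqrt(1 - (-5/7)/(-3)) = -2*(1/2)*sqrt(16/21) = -(4/21)*sqrt(21).
Summing the contributions at λ = -5/7 gives -(4/21)*sqrt(21).

Continued minus principal equals -(4/21)*sqrt(21).


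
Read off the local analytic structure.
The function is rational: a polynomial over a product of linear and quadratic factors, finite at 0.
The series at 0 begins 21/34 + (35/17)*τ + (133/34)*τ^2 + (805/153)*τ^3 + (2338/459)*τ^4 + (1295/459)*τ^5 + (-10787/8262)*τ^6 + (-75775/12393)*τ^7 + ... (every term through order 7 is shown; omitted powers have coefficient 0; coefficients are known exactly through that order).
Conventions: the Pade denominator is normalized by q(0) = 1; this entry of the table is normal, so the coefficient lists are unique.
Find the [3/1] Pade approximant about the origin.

The Pade approximant has numerator coefficients [21/34, 168/115, 4501/2346, 1526/1035]; denominator coefficients [1, -334/345].

Taylor coefficients needed (read off): a_0 = 21/34, a_1 = 35/17, a_2 = 133/34, a_3 = 805/153, a_4 = 2338/459.
Write the denominator as Q(τ) = 1 + q1*τ. Requiring Q*f - P = O(τ^5) with deg P <= 3 kills the coefficients of τ^4..τ^4 in Q*f:
  τ^4: a_4 + q1*a_3 = 0, i.e. 2338/459 + (805/153)*q1 = 0.
Solving this linear system: q1 = -334/345.
The numerator is Q*f truncated at degree 3: P0 = a_0 = 21/34; P1 = a_1 + q1*a_0 = 168/115; P2 = a_2 + q1*a_1 = 4501/2346; P3 = a_3 + q1*a_2 = 1526/1035.


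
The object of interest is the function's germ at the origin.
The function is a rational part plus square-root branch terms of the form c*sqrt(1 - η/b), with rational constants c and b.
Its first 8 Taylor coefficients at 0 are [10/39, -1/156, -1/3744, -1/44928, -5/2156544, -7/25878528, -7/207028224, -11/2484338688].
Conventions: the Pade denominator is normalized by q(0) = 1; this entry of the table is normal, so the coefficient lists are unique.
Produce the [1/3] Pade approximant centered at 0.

Taylor coefficients needed (read off): a_0 = 10/39, a_1 = -1/156, a_2 = -1/3744, a_3 = -1/44928, a_4 = -5/2156544.
Write the denominator as Q(η) = 1 + q1*η + q2*η^2 + q3*η^3. Requiring Q*f - P = O(η^5) with deg P <= 1 kills the coefficients of η^2..η^4 in Q*f:
  η^2: a_2 + q1*a_1 + q2*a_0 = 0, i.e. -1/3744 + (-1/156)*q1 + (10/39)*q2 = 0.
  η^3: a_3 + q1*a_2 + q2*a_1 + q3*a_0 = 0, i.e. -1/44928 + (-1/3744)*q1 + (-1/156)*q2 + (10/39)*q3 = 0.
  η^4: a_4 + q1*a_3 + q2*a_2 + q3*a_1 = 0, i.e. -5/2156544 + (-1/44928)*q1 + (-1/3744)*q2 + (-1/156)*q3 = 0.
Solving this linear system: q1 = -179/2136, q2 = -3/2848, q3 = -11/410112.
The numerator is Q*f truncated at degree 1: P0 = a_0 = 10/39; P1 = a_1 + q1*a_0 = -581/20826.

The Pade approximant has numerator coefficients [10/39, -581/20826]; denominator coefficients [1, -179/2136, -3/2848, -11/410112].


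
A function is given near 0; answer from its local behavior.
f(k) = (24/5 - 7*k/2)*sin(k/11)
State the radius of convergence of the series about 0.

The radius of convergence is infinite.

The factor sin(k/11) is entire and contributes no finite singular point.
The polynomial part has no poles.
No finite singular points: the Taylor series at 0 converges everywhere.


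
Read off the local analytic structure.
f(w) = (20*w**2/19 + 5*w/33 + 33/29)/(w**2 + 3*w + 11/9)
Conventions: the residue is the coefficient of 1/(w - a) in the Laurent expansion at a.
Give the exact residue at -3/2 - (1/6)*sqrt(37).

The residue is -1885/1254 - (475771/1345542)*sqrt(37).

The factor w**2 + 3*w + 11/9 splits as (w - a)(w - a') with a = -3/2 - (1/6)*sqrt(37), a' = -3/2 + (1/6)*sqrt(37). At the order-1 pole a set g(w) = (w - a)*f(w) = [20*w**2/19 + 5*w/33 + 33/29] / (w - a').
Simple pole: residue = g(a) at a = -3/2 - (1/6)*sqrt(37), which is -1885/1254 - (475771/1345542)*sqrt(37).


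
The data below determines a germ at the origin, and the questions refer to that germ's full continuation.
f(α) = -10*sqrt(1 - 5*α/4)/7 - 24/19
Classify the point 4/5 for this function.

The point is an algebraic (square-root) branch point.

The term (-10/7)*sqrt(1 - α/(4/5)) has argument 1 - 4/5/(4/5) = 0 at 4/5: a square-root (algebraic, two-sheeted) branch point; the remaining terms are analytic or single-valued there.


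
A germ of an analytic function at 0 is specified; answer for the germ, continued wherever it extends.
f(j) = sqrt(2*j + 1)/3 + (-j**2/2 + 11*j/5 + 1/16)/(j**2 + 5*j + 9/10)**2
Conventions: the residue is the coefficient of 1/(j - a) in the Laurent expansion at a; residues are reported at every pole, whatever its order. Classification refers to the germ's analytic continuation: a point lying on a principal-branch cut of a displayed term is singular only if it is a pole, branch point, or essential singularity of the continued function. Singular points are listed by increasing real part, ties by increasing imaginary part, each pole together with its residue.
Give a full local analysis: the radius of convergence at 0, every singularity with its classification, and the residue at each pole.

Radius of convergence at 0: 5/2 - (1/10)*sqrt(535).
At -5/2 - (1/10)*sqrt(535): a pole of order 2; residue -(471/91592)*sqrt(535).
At -1/2: an algebraic (square-root) branch point.
At -5/2 + (1/10)*sqrt(535): a pole of order 2; residue (471/91592)*sqrt(535).


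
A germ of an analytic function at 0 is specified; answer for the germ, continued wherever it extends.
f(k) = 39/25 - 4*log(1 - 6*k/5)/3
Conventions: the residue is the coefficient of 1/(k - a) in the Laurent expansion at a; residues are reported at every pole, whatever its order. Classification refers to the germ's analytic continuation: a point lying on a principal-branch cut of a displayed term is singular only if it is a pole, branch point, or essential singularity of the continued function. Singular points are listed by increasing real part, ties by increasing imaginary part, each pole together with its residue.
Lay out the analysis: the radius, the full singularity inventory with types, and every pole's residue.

Radius of convergence at 0: 5/6.
At 5/6: a logarithmic branch point.

Branch term (-4/3)*log(1 - k/(5/6)): its argument vanishes at k = 5/6, a logarithmic branch point, modulus 5/6.
The radius of convergence is the smallest modulus among the singular points: 5/6.


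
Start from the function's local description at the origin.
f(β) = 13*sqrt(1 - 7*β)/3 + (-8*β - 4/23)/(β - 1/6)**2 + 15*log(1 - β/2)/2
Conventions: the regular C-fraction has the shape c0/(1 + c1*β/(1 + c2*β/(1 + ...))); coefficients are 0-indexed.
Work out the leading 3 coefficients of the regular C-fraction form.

The regular C-fraction coefficients are [-133/69, -105445/532, 2626969461/14024185].

Taylor coefficients (expand at 0): a_0 = -133/69, a_1 = -105445/276, a_2 = -4592257/1104.
c0 = a_0 = -133/69. Peel one level at a time: if S = 1 + c*β/S' with S'(0) = 1, then c is the β-coefficient of S and S' = c*β/(S - 1).
S_1 = c0/f = 1 + (-105445/532)*β + (2626969461/70756)*β^2 + ...; c1 = -105445/532.
S_2 = c1*β/(S_1 - 1) = 1 + (2626969461/14024185)*β + ...; c2 = 2626969461/14024185.


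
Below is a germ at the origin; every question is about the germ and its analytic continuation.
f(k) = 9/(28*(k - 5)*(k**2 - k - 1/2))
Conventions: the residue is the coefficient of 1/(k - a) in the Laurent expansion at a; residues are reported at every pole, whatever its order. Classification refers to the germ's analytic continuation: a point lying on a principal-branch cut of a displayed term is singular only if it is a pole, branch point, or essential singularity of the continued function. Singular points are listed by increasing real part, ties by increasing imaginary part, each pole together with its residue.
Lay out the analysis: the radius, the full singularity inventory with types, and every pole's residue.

Radius of convergence at 0: -1/2 + (1/2)*sqrt(3).
At 1/2 - (1/2)*sqrt(3): a pole of order 1; residue -3/364 + (9/364)*sqrt(3).
At 1/2 + (1/2)*sqrt(3): a pole of order 1; residue -3/364 - (9/364)*sqrt(3).
At 5: a pole of order 1; residue 3/182.

Denominator factor (k**2 - k - 1/2): discriminant 3, real irrational roots 1/2 + (1/2)*sqrt(3) and 1/2 - (1/2)*sqrt(3); poles of order 1, moduli 1/2 + (1/2)*sqrt(3) and -1/2 + (1/2)*sqrt(3).
Denominator factor (k - 5): pole of order 1 at 5, modulus 5.
The radius of convergence is the smallest modulus among the singular points: -1/2 + (1/2)*sqrt(3).
The factor k**2 - k - 1/2 splits as (k - a)(k - a') with a = 1/2 - (1/2)*sqrt(3), a' = 1/2 + (1/2)*sqrt(3). At the order-1 pole a set g(k) = (k - a)*f(k) = [9/(28*(k - 5))] / (k - a').
Simple pole: residue = g(a) at a = 1/2 - (1/2)*sqrt(3), which is -3/364 + (9/364)*sqrt(3).
The factor k**2 - k - 1/2 splits as (k - a)(k - a') with a = 1/2 + (1/2)*sqrt(3), a' = 1/2 - (1/2)*sqrt(3). At the order-1 pole a set g(k) = (k - a)*f(k) = [9/(28*(k - 5))] / (k - a').
Simple pole: residue = g(a) at a = 1/2 + (1/2)*sqrt(3), which is -3/364 - (9/364)*sqrt(3).
At the order-1 pole 5 set g(k) = (k - (5))*f(k) = 9/(28*(k**2 - k - 1/2)).
Simple pole: residue = g(a) at a = 5, which is 3/182.
List the singular points by increasing real part (a conjugate pair: the negative imaginary part first).


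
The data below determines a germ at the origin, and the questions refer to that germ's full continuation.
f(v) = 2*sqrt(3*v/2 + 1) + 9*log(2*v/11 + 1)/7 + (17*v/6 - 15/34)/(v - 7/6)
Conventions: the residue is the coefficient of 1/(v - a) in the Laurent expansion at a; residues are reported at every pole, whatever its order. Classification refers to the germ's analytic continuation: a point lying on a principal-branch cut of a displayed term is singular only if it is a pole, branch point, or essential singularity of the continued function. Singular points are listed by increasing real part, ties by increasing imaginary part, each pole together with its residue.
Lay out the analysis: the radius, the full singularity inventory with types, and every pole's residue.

Denominator factor (v - 7/6): pole of order 1 at 7/6, modulus 7/6.
Branch term (2)*sqrt(1 - v/(-2/3)): its argument vanishes at v = -2/3, a square-root branch point, modulus 2/3.
Branch term (9/7)*log(1 - v/(-11/2)): its argument vanishes at v = -11/2, a logarithmic branch point, modulus 11/2.
The radius of convergence is the smallest modulus among the singular points: 2/3.
The branch terms are analytic at 7/6 and contribute nothing to the residue; only the rational part matters.
At the order-1 pole 7/6 set g(v) = (v - (7/6))*(rational part) = 17*v/6 - 15/34.
Simple pole: residue = g(a) at a = 7/6, which is 1753/612.
List the singular points by increasing real part (a conjugate pair: the negative imaginary part first).

Radius of convergence at 0: 2/3.
At -11/2: a logarithmic branch point.
At -2/3: an algebraic (square-root) branch point.
At 7/6: a pole of order 1; residue 1753/612.


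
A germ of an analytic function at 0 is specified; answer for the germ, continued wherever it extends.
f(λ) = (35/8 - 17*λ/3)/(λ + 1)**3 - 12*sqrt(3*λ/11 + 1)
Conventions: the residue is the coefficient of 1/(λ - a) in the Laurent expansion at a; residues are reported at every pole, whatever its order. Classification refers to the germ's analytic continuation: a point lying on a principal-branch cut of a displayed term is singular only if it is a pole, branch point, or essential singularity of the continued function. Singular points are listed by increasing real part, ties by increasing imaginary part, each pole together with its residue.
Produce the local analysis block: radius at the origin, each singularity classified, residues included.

Radius of convergence at 0: 1.
At -11/3: an algebraic (square-root) branch point.
At -1: a pole of order 3; residue 0.

Denominator factor (λ + 1)^3: pole of order 3 at -1, modulus 1.
Branch term (-12)*sqrt(1 - λ/(-11/3)): its argument vanishes at λ = -11/3, a square-root branch point, modulus 11/3.
The radius of convergence is the smallest modulus among the singular points: 1.
The branch term is analytic at -1 and contributes nothing to the residue; only the rational part matters.
At the order-3 pole -1 set g(λ) = (λ - (-1))^3*(rational part) = 35/8 - 17*λ/3.
Order-3 pole: residue = g''(a)/2; g''(-1) = 0, so the residue is 0.
List the singular points by increasing real part (a conjugate pair: the negative imaginary part first).


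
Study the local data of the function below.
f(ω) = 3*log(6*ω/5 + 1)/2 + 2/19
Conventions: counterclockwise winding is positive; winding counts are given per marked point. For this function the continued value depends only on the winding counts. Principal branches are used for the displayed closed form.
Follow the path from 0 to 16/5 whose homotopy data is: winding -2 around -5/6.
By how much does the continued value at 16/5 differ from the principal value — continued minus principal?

The rational part is single-valued and drops out of the difference; each branch term changes only by its own monodromy.
(3/2)*log(1 - ω/(-5/6)): each positive loop around -5/6 adds 2*pi*i to the log, so winding -2 contributes (3/2)*(-2)*2*pi*i = -(6)*pi*i.
Summing the contributions at ω = 16/5 gives -(6)*pi*i.

Continued minus principal equals -(6)*pi*i.


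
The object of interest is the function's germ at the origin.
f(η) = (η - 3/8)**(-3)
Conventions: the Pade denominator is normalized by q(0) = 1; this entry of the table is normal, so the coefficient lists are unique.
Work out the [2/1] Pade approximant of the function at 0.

The Pade approximant has numerator coefficients [-512/27, -16384/243, -32768/243]; denominator coefficients [1, -40/9].

Taylor coefficients needed (expand at 0): a_0 = -512/27, a_1 = -4096/27, a_2 = -65536/81, a_3 = -2621440/729.
Write the denominator as Q(η) = 1 + q1*η. Requiring Q*f - P = O(η^4) with deg P <= 2 kills the coefficients of η^3..η^3 in Q*f:
  η^3: a_3 + q1*a_2 = 0, i.e. -2621440/729 + (-65536/81)*q1 = 0.
Solving this linear system: q1 = -40/9.
The numerator is Q*f truncated at degree 2: P0 = a_0 = -512/27; P1 = a_1 + q1*a_0 = -16384/243; P2 = a_2 + q1*a_1 = -32768/243.


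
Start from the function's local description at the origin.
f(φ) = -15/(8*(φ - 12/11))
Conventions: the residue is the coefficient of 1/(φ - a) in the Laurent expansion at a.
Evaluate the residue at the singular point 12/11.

The residue is -15/8.

At the order-1 pole 12/11 set g(φ) = (φ - (12/11))*f(φ) = -15/8.
Simple pole: residue = g(a) at a = 12/11, which is -15/8.


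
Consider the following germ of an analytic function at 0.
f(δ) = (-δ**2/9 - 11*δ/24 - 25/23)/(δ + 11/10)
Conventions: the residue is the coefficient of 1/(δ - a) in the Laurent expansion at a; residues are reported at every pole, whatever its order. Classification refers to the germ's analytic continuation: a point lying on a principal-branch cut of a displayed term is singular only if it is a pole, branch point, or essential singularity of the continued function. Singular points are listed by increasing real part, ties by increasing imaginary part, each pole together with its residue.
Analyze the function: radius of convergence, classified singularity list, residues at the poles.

Radius of convergence at 0: 11/10.
At -11/10: a pole of order 1; residue -59387/82800.

Denominator factor (δ + 11/10): pole of order 1 at -11/10, modulus 11/10.
The radius of convergence is the smallest modulus among the singular points: 11/10.
At the order-1 pole -11/10 set g(δ) = (δ - (-11/10))*f(δ) = -δ**2/9 - 11*δ/24 - 25/23.
Simple pole: residue = g(a) at a = -11/10, which is -59387/82800.


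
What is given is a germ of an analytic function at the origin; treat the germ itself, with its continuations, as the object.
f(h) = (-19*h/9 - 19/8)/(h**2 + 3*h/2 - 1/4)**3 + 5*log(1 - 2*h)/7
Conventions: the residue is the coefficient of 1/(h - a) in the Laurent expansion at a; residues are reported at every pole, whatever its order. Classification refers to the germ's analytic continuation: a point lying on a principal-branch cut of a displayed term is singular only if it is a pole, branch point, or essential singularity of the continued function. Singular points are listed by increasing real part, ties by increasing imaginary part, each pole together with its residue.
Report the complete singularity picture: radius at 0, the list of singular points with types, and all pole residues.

Radius of convergence at 0: -3/4 + (1/4)*sqrt(13).
At -3/4 - (1/4)*sqrt(13): a pole of order 3; residue (152/2197)*sqrt(13).
At -3/4 + (1/4)*sqrt(13): a pole of order 3; residue -(152/2197)*sqrt(13).
At 1/2: a logarithmic branch point.

Denominator factor (h**2 + 3*h/2 - 1/4)^3: discriminant 13/4, real irrational roots -3/4 + (1/4)*sqrt(13) and -3/4 - (1/4)*sqrt(13); poles of order 3, moduli -3/4 + (1/4)*sqrt(13) and 3/4 + (1/4)*sqrt(13).
Branch term (5/7)*log(1 - h/(1/2)): its argument vanishes at h = 1/2, a logarithmic branch point, modulus 1/2.
The radius of convergence is the smallest modulus among the singular points: -3/4 + (1/4)*sqrt(13).
The branch term is analytic at -3/4 - (1/4)*sqrt(13) and contributes nothing to the residue; only the rational part matters.
The factor h**2 + 3*h/2 - 1/4 splits as (h - a)(h - a') with a = -3/4 - (1/4)*sqrt(13), a' = -3/4 + (1/4)*sqrt(13). At the order-3 pole a set g(h) = (h - a)^3*(rational part) = [-19*h/9 - 19/8] / (h - a')^3.
Order-3 pole: residue = g''(a)/2; g''(-3/4 - (1/4)*sqrt(13)) = (304/2197)*sqrt(13), so the residue is (152/2197)*sqrt(13).
The branch term is analytic at -3/4 + (1/4)*sqrt(13) and contributes nothing to the residue; only the rational part matters.
The factor h**2 + 3*h/2 - 1/4 splits as (h - a)(h - a') with a = -3/4 + (1/4)*sqrt(13), a' = -3/4 - (1/4)*sqrt(13). At the order-3 pole a set g(h) = (h - a)^3*(rational part) = [-19*h/9 - 19/8] / (h - a')^3.
Order-3 pole: residue = g''(a)/2; g''(-3/4 + (1/4)*sqrt(13)) = -(304/2197)*sqrt(13), so the residue is -(152/2197)*sqrt(13).
List the singular points by increasing real part (a conjugate pair: the negative imaginary part first).


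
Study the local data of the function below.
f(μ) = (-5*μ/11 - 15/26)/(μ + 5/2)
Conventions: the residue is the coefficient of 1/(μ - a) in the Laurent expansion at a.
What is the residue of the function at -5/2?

The residue is 80/143.

At the order-1 pole -5/2 set g(μ) = (μ - (-5/2))*f(μ) = -5*μ/11 - 15/26.
Simple pole: residue = g(a) at a = -5/2, which is 80/143.


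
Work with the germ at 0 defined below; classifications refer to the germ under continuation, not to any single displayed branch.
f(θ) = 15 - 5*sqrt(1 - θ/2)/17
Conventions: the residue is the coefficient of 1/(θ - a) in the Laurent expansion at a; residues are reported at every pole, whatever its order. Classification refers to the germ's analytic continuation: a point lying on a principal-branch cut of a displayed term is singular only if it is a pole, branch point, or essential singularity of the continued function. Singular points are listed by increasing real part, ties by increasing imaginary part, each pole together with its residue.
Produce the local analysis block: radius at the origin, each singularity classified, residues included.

Radius of convergence at 0: 2.
At 2: an algebraic (square-root) branch point.

Branch term (-5/17)*sqrt(1 - θ/(2)): its argument vanishes at θ = 2, a square-root branch point, modulus 2.
The radius of convergence is the smallest modulus among the singular points: 2.


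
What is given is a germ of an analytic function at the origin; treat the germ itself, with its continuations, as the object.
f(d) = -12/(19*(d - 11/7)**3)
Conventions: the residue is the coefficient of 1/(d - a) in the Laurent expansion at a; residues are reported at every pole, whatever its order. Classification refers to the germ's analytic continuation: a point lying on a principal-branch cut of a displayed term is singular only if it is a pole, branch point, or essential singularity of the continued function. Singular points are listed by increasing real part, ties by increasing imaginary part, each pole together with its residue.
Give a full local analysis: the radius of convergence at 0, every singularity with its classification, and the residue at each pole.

Radius of convergence at 0: 11/7.
At 11/7: a pole of order 3; residue 0.

Denominator factor (d - 11/7)^3: pole of order 3 at 11/7, modulus 11/7.
The radius of convergence is the smallest modulus among the singular points: 11/7.
At the order-3 pole 11/7 set g(d) = (d - (11/7))^3*f(d) = -12/19.
Order-3 pole: residue = g''(a)/2; g''(11/7) = 0, so the residue is 0.


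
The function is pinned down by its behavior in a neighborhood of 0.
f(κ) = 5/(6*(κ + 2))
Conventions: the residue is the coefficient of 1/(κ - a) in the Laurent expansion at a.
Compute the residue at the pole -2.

The residue is 5/6.

At the order-1 pole -2 set g(κ) = (κ - (-2))*f(κ) = 5/6.
Simple pole: residue = g(a) at a = -2, which is 5/6.


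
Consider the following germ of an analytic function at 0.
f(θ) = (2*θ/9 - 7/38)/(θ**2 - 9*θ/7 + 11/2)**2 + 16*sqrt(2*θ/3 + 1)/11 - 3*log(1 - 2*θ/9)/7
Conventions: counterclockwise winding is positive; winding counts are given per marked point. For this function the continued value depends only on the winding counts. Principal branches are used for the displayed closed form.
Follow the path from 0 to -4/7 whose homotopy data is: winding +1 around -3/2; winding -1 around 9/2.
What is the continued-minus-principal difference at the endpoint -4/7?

The rational part is single-valued and drops out of the difference; each branch term changes only by its own monodromy.
(16/11)*sqrt(1 - θ/(-3/2)): winding +1 is odd, the square root flips sign, contributing -2*(16/11)*sqrt(1 - (-4/7)/(-3/2)) = -2*(16/11)*sqrt(13/21) = -(32/231)*sqrt(273).
(-3/7)*log(1 - θ/(9/2)): each positive loop around 9/2 adds 2*pi*i to the log, so winding -1 contributes (-3/7)*(-1)*2*pi*i = (6/7)*pi*i.
Summing the contributions at θ = -4/7 gives (-(32/231)*sqrt(273)) + ((6/7)*pi)*i.

Continued minus principal equals (-(32/231)*sqrt(273)) + ((6/7)*pi)*i.


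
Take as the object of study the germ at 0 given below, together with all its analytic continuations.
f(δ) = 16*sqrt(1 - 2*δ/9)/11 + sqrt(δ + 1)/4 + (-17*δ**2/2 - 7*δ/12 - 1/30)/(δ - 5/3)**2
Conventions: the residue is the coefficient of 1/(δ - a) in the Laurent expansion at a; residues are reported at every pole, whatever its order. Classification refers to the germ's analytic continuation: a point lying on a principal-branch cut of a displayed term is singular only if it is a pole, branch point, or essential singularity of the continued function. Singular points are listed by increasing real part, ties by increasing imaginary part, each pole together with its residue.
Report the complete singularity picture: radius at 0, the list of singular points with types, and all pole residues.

Radius of convergence at 0: 1.
At -1: an algebraic (square-root) branch point.
At 5/3: a pole of order 2; residue -347/12.
At 9/2: an algebraic (square-root) branch point.

Denominator factor (δ - 5/3)^2: pole of order 2 at 5/3, modulus 5/3.
Branch term (1/4)*sqrt(1 - δ/(-1)): its argument vanishes at δ = -1, a square-root branch point, modulus 1.
Branch term (16/11)*sqrt(1 - δ/(9/2)): its argument vanishes at δ = 9/2, a square-root branch point, modulus 9/2.
The radius of convergence is the smallest modulus among the singular points: 1.
The branch terms are analytic at 5/3 and contribute nothing to the residue; only the rational part matters.
At the order-2 pole 5/3 set g(δ) = (δ - (5/3))^2*(rational part) = -17*δ**2/2 - 7*δ/12 - 1/30.
Order-2 pole: residue = g'(a); g'(5/3) = -347/12, so the residue is -347/12.
List the singular points by increasing real part (a conjugate pair: the negative imaginary part first).


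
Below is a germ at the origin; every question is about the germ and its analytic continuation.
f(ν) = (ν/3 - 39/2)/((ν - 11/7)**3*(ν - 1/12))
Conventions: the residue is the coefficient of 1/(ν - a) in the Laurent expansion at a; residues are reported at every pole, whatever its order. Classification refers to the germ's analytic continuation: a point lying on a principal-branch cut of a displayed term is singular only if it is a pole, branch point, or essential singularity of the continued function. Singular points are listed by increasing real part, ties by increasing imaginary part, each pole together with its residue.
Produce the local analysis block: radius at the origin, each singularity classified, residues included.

Radius of convergence at 0: 1/12.
At 1/12: a pole of order 1; residue 11541264/1953125.
At 11/7: a pole of order 3; residue -11541264/1953125.

Denominator factor (ν - 1/12): pole of order 1 at 1/12, modulus 1/12.
Denominator factor (ν - 11/7)^3: pole of order 3 at 11/7, modulus 11/7.
The radius of convergence is the smallest modulus among the singular points: 1/12.
At the order-1 pole 1/12 set g(ν) = (ν - (1/12))*f(ν) = (ν/3 - 39/2)/(ν - 11/7)**3.
Simple pole: residue = g(a) at a = 1/12, which is 11541264/1953125.
At the order-3 pole 11/7 set g(ν) = (ν - (11/7))^3*f(ν) = (ν/3 - 39/2)/(ν - 1/12).
Order-3 pole: residue = g''(a)/2; g''(11/7) = -23082528/1953125, so the residue is -11541264/1953125.
List the singular points by increasing real part (a conjugate pair: the negative imaginary part first).


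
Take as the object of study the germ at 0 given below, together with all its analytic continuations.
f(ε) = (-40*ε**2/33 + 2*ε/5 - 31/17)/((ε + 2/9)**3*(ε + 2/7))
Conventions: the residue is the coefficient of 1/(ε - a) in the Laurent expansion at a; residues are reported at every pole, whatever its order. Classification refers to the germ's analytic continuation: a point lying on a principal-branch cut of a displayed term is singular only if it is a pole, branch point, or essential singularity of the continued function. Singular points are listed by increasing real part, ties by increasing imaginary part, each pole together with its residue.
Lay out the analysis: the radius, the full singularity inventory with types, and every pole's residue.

Denominator factor (ε + 2/9)^3: pole of order 3 at -2/9, modulus 2/9.
Denominator factor (ε + 2/7): pole of order 1 at -2/7, modulus 2/7.
The radius of convergence is the smallest modulus among the singular points: 2/9.
At the order-1 pole -2/7 set g(ε) = (ε - (-2/7))*f(ε) = (-40*ε**2/33 + 2*ε/5 - 31/17)/(ε + 2/9)**3.
Simple pole: residue = g(a) at a = -2/7, which is 476183043/59840.
At the order-3 pole -2/9 set g(ε) = (ε - (-2/9))^3*f(ε) = (-40*ε**2/33 + 2*ε/5 - 31/17)/(ε + 2/7).
Order-3 pole: residue = g''(a)/2; g''(-2/9) = -476183043/29920, so the residue is -476183043/59840.
List the singular points by increasing real part (a conjugate pair: the negative imaginary part first).

Radius of convergence at 0: 2/9.
At -2/7: a pole of order 1; residue 476183043/59840.
At -2/9: a pole of order 3; residue -476183043/59840.


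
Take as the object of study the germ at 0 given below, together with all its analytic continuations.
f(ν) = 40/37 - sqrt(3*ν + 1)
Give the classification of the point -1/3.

The point is an algebraic (square-root) branch point.

The term (-1)*sqrt(1 - ν/(-1/3)) has argument 1 - -1/3/(-1/3) = 0 at -1/3: a square-root (algebraic, two-sheeted) branch point; the remaining terms are analytic or single-valued there.


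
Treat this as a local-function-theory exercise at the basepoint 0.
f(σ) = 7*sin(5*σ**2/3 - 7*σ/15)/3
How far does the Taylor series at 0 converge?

The factor -sin(5*σ**2/3 - 7*σ/15) is entire and contributes no finite singular point.
The polynomial part has no poles.
No finite singular points: the Taylor series at 0 converges everywhere.

The radius of convergence is infinite.


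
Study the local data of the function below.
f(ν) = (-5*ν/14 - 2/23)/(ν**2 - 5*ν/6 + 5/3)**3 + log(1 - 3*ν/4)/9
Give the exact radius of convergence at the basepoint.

Denominator factor (ν**2 - 5*ν/6 + 5/3)^3: discriminant -215/36, complex-conjugate roots (5/12) + ((1/12)*sqrt(215))*i and (5/12) - ((1/12)*sqrt(215))*i; poles of order 3, moduli (1/3)*sqrt(15) and (1/3)*sqrt(15).
Branch term (1/9)*log(1 - ν/(4/3)): its argument vanishes at ν = 4/3, a logarithmic branch point, modulus 4/3.
The radius of convergence is the smallest modulus among the singular points: (1/3)*sqrt(15).

The radius of convergence is (1/3)*sqrt(15).


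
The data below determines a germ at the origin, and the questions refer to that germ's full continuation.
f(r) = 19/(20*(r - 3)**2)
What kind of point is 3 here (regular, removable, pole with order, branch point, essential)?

The denominator factor r - 3 vanishes at 3 and appears to the power 2; the numerator there equals 19/20, nonzero, and no other factor vanishes.
Hence a pole whose order is the multiplicity, 2.

The point is a pole of order 2.


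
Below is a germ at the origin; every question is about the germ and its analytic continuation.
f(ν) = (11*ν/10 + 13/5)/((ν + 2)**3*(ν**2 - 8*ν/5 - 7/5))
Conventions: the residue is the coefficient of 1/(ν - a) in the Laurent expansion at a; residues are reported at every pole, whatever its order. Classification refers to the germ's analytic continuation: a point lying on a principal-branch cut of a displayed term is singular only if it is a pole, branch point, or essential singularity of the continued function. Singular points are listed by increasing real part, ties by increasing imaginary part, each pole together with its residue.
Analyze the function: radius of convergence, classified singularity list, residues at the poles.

Radius of convergence at 0: -4/5 + (1/5)*sqrt(51).
At -2: a pole of order 3; residue 5744/24389.
At 4/5 - (1/5)*sqrt(51): a pole of order 1; residue -2872/24389 - (32779/1658452)*sqrt(51).
At 4/5 + (1/5)*sqrt(51): a pole of order 1; residue -2872/24389 + (32779/1658452)*sqrt(51).


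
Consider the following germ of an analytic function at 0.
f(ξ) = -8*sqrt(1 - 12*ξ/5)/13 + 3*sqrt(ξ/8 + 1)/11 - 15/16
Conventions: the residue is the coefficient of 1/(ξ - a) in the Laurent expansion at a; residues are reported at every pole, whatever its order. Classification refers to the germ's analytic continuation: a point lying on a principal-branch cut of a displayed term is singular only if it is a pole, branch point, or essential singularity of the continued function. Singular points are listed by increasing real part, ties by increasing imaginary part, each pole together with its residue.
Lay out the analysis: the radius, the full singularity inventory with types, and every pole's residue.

Radius of convergence at 0: 5/12.
At -8: an algebraic (square-root) branch point.
At 5/12: an algebraic (square-root) branch point.

Branch term (-8/13)*sqrt(1 - ξ/(5/12)): its argument vanishes at ξ = 5/12, a square-root branch point, modulus 5/12.
Branch term (3/11)*sqrt(1 - ξ/(-8)): its argument vanishes at ξ = -8, a square-root branch point, modulus 8.
The radius of convergence is the smallest modulus among the singular points: 5/12.
List the singular points by increasing real part (a conjugate pair: the negative imaginary part first).
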